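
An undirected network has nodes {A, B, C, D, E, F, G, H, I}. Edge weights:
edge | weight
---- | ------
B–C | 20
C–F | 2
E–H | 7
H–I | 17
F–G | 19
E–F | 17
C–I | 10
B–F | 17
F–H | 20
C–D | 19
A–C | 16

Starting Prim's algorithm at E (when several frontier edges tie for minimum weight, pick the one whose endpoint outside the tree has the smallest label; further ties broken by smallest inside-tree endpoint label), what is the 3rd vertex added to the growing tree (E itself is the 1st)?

Grow the tree from E using Prim:
Step 1: cheapest edge leaving the tree is E–H (7); add H.
Step 2: cheapest edge leaving the tree is E–F (17); add F.
Step 3: cheapest edge leaving the tree is C–F (2); add C.
Step 4: cheapest edge leaving the tree is C–I (10); add I.
Step 5: cheapest edge leaving the tree is A–C (16); add A.
Step 6: cheapest edge leaving the tree is B–F (17); add B.
Step 7: cheapest edge leaving the tree is C–D (19); add D.
Step 8: cheapest edge leaving the tree is F–G (19); add G.
Vertex order: E, H, F, C, I, A, B, D, G. The 3rd vertex is F.

F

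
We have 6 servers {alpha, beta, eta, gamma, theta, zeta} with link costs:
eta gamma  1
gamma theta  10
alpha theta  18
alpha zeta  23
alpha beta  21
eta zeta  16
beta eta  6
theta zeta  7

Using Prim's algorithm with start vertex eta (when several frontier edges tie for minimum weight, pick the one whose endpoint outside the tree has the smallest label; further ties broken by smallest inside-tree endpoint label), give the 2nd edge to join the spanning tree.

Prim's algorithm from eta:
Step 1: frontier [eta gamma 1, beta eta 6, eta zeta 16] → take eta gamma (1); add gamma.
Step 2: frontier [beta eta 6, eta zeta 16, gamma theta 10] → take beta eta (6); add beta.
Step 3: frontier [alpha beta 21, eta zeta 16, gamma theta 10] → take gamma theta (10); add theta.
Step 4: frontier [alpha beta 21, eta zeta 16, theta zeta 7, alpha theta 18] → take theta zeta (7); add zeta.
Step 5: frontier [alpha beta 21, alpha theta 18, alpha zeta 23] → take alpha theta (18); add alpha.
The 2nd edge added is beta eta.

beta-eta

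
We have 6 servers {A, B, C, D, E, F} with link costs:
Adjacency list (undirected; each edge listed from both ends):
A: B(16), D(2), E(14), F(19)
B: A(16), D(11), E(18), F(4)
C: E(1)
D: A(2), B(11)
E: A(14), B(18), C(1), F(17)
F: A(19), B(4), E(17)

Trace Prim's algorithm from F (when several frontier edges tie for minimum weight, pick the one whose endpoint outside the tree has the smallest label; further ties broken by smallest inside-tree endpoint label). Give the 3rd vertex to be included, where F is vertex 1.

D

Grow the tree from F using Prim:
Step 1: cheapest edge leaving the tree is B—F (4); add B.
Step 2: cheapest edge leaving the tree is B—D (11); add D.
Step 3: cheapest edge leaving the tree is A—D (2); add A.
Step 4: cheapest edge leaving the tree is A—E (14); add E.
Step 5: cheapest edge leaving the tree is C—E (1); add C.
Vertex order: F, B, D, A, E, C. The 3rd vertex is D.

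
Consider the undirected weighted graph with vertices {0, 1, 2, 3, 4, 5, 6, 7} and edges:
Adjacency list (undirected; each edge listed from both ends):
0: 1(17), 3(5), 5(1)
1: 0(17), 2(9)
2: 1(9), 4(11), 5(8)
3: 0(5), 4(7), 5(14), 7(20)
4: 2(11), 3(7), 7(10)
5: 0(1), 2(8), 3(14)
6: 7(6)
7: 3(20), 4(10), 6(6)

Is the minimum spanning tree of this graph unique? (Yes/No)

Yes

Kruskal: consider edges lightest-first.
0-5 (1): add — endpoints in different components.
0-3 (5): add — endpoints in different components.
6-7 (6): add — endpoints in different components.
3-4 (7): add — endpoints in different components.
2-5 (8): add — endpoints in different components.
1-2 (9): add — endpoints in different components.
4-7 (10): add — endpoints in different components.
Every non-tree edge has weight strictly greater than the heaviest edge on the tree path between its endpoints, so the MST is unique.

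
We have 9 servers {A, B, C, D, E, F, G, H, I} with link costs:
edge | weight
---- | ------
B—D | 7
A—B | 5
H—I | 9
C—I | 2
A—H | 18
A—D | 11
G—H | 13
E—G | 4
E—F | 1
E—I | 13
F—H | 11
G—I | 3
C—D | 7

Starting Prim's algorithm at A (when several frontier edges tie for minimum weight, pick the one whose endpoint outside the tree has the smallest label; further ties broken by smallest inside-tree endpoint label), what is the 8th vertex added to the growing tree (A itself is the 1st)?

F

Prim, starting at A.
Step 1: frontier [A—B 5, A—D 11, A—H 18] → take A—B (5); add B.
Step 2: frontier [A—D 11, A—H 18, B—D 7] → take B—D (7); add D.
Step 3: frontier [A—H 18, C—D 7] → take C—D (7); add C.
Step 4: frontier [A—H 18, C—I 2] → take C—I (2); add I.
Step 5: frontier [A—H 18, G—I 3, H—I 9, E—I 13] → take G—I (3); add G.
Step 6: frontier [A—H 18, E—G 4, G—H 13, H—I 9, E—I 13] → take E—G (4); add E.
Step 7: frontier [A—H 18, E—F 1, G—H 13, H—I 9] → take E—F (1); add F.
Step 8: frontier [A—H 18, F—H 11, G—H 13, H—I 9] → take H—I (9); add H.
Vertex order: A, B, D, C, I, G, E, F, H. The 8th vertex is F.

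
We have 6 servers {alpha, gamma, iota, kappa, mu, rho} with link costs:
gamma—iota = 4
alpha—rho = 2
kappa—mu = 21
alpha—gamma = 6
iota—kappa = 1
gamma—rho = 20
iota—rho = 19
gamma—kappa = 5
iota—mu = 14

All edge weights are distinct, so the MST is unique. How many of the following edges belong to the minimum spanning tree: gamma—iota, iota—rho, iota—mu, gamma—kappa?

Kruskal: consider edges lightest-first.
iota—kappa (1): add. Components now {alpha} {gamma} {rho} {iota,kappa} {mu}
alpha—rho (2): add. Components now {alpha,rho} {gamma} {iota,kappa} {mu}
gamma—iota (4): add. Components now {alpha,rho} {gamma,iota,kappa} {mu}
gamma—kappa (5): skip — gamma and kappa already connected.
alpha—gamma (6): add. Components now {alpha,gamma,iota,kappa,rho} {mu}
iota—mu (14): add. Components now {alpha,gamma,iota,kappa,mu,rho}
MST edge set: {iota—kappa, alpha—rho, gamma—iota, alpha—gamma, iota—mu}.
Of the listed edges, {gamma—iota, iota—mu} are in the MST → 2.

2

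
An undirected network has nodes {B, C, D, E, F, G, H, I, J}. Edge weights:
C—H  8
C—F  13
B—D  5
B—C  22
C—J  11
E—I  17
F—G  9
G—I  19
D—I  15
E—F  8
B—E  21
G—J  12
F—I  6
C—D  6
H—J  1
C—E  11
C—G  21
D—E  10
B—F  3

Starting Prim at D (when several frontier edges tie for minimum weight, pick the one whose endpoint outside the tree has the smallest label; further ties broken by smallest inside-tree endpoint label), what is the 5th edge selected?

E-F

Prim's algorithm from D:
Step 1: cheapest edge leaving the tree is B—D (5); add B.
Step 2: cheapest edge leaving the tree is B—F (3); add F.
Step 3: cheapest edge leaving the tree is C—D (6); add C.
Step 4: cheapest edge leaving the tree is F—I (6); add I.
Step 5: cheapest edge leaving the tree is E—F (8); add E.
Step 6: cheapest edge leaving the tree is C—H (8); add H.
Step 7: cheapest edge leaving the tree is H—J (1); add J.
Step 8: cheapest edge leaving the tree is F—G (9); add G.
The 5th edge added is E—F.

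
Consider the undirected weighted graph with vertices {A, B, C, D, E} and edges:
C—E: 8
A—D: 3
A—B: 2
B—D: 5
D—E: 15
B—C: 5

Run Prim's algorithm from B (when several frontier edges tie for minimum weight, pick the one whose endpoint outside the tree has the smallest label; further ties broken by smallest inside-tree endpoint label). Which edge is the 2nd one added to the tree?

Prim's algorithm from B:
Step 1: cheapest edge leaving the tree is A—B (2); add A.
Step 2: cheapest edge leaving the tree is A—D (3); add D.
Step 3: cheapest edge leaving the tree is B—C (5); add C.
Step 4: cheapest edge leaving the tree is C—E (8); add E.
The 2nd edge added is A—D.

A-D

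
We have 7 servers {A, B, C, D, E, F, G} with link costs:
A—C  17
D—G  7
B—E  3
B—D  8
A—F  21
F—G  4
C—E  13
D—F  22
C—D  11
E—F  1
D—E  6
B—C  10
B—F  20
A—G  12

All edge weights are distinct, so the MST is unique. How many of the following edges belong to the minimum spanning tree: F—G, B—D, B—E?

Sort edges by weight, then run Kruskal:
E—F (1): add. Components now {A} {B} {C} {D} {E,F} {G}
B—E (3): add. Components now {A} {B,E,F} {C} {D} {G}
F—G (4): add. Components now {A} {B,E,F,G} {C} {D}
D—E (6): add. Components now {A} {B,D,E,F,G} {C}
D—G (7): skip — D and G already connected.
B—D (8): skip — B and D already connected.
B—C (10): add. Components now {A} {B,C,D,E,F,G}
C—D (11): skip — C and D already connected.
A—G (12): add. Components now {A,B,C,D,E,F,G}
MST edge set: {E—F, B—E, F—G, D—E, B—C, A—G}.
Of the listed edges, {F—G, B—E} are in the MST → 2.

2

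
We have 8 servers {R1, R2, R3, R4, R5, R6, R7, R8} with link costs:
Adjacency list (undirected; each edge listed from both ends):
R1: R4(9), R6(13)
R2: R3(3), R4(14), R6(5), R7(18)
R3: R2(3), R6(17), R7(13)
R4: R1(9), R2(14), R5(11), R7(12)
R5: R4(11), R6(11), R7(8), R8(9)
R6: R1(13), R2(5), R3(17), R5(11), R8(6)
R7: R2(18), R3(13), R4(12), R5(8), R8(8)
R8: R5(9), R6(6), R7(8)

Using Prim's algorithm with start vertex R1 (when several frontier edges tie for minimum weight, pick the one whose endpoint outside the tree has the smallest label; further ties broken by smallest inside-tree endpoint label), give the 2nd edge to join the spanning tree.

R4-R5

Prim's algorithm from R1:
Step 1: cheapest edge leaving the tree is R1–R4 (9); add R4.
Step 2: cheapest edge leaving the tree is R4–R5 (11); add R5.
Step 3: cheapest edge leaving the tree is R5–R7 (8); add R7.
Step 4: cheapest edge leaving the tree is R7–R8 (8); add R8.
Step 5: cheapest edge leaving the tree is R6–R8 (6); add R6.
Step 6: cheapest edge leaving the tree is R2–R6 (5); add R2.
Step 7: cheapest edge leaving the tree is R2–R3 (3); add R3.
The 2nd edge added is R4–R5.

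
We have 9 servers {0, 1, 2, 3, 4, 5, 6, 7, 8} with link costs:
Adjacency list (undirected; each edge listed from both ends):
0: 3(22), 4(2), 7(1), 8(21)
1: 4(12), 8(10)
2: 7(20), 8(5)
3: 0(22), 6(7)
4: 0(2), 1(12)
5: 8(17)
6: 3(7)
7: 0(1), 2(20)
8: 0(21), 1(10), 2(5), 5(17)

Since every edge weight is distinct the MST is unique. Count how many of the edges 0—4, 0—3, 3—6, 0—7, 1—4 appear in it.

Kruskal's algorithm — process edges by increasing weight (ties by edge label):
0—7 (1): add — endpoints in different components.
0—4 (2): add — endpoints in different components.
2—8 (5): add — endpoints in different components.
3—6 (7): add — endpoints in different components.
1—8 (10): add — endpoints in different components.
1—4 (12): add — endpoints in different components.
5—8 (17): add — endpoints in different components.
2—7 (20): skip — 2 and 7 already connected.
0—8 (21): skip — 0 and 8 already connected.
0—3 (22): add — endpoints in different components.
MST edge set: {0—7, 0—4, 2—8, 3—6, 1—8, 1—4, 5—8, 0—3}.
Of the listed edges, {0—4, 0—3, 3—6, 0—7, 1—4} are in the MST → 5.

5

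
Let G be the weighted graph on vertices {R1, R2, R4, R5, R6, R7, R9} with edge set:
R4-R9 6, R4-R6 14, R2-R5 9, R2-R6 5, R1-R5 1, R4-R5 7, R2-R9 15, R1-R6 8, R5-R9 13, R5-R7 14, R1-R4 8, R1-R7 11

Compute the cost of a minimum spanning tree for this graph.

38

Prim, starting at R5.
Step 1: frontier [R1-R5 1, R4-R5 7, R2-R5 9, R5-R9 13, R5-R7 14] → take R1-R5 (1); add R1.
Step 2: frontier [R1-R4 8, R1-R6 8, R1-R7 11, R4-R5 7, R2-R5 9, R5-R9 13, R5-R7 14] → take R4-R5 (7); add R4.
Step 3: frontier [R1-R6 8, R1-R7 11, R4-R9 6, R4-R6 14, R2-R5 9, R5-R9 13, R5-R7 14] → take R4-R9 (6); add R9.
Step 4: frontier [R1-R6 8, R1-R7 11, R4-R6 14, R2-R5 9, R5-R7 14, R2-R9 15] → take R1-R6 (8); add R6.
Step 5: frontier [R1-R7 11, R2-R5 9, R5-R7 14, R2-R6 5, R2-R9 15] → take R2-R6 (5); add R2.
Step 6: frontier [R1-R7 11, R5-R7 14] → take R1-R7 (11); add R7.
MST edges: R1-R5, R4-R5, R4-R9, R1-R6, R2-R6, R1-R7; total weight 1+7+6+8+5+11 = 38.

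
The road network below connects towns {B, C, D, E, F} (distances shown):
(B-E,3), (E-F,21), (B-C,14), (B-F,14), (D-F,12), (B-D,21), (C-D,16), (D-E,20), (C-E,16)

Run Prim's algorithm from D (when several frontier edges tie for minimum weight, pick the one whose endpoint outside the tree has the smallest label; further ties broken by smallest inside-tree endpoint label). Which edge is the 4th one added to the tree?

B-C

Grow the tree from D using Prim:
Step 1: frontier [D-F 12, C-D 16, D-E 20, B-D 21] → take D-F (12); add F.
Step 2: frontier [C-D 16, D-E 20, B-D 21, B-F 14, E-F 21] → take B-F (14); add B.
Step 3: frontier [B-E 3, B-C 14, C-D 16, D-E 20, E-F 21] → take B-E (3); add E.
Step 4: frontier [B-C 14, C-D 16, C-E 16] → take B-C (14); add C.
The 4th edge added is B-C.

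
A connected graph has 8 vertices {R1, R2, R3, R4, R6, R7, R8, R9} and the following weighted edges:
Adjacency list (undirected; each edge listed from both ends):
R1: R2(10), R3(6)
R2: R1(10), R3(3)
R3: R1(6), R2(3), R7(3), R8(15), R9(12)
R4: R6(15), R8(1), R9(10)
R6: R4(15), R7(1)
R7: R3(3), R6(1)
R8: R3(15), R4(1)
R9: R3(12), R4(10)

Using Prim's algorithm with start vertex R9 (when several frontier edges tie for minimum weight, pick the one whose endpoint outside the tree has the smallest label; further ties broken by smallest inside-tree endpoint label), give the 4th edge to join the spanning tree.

Prim, starting at R9.
Step 1: cheapest edge leaving the tree is R4—R9 (10); add R4.
Step 2: cheapest edge leaving the tree is R4—R8 (1); add R8.
Step 3: cheapest edge leaving the tree is R3—R9 (12); add R3.
Step 4: cheapest edge leaving the tree is R2—R3 (3); add R2.
Step 5: cheapest edge leaving the tree is R3—R7 (3); add R7.
Step 6: cheapest edge leaving the tree is R6—R7 (1); add R6.
Step 7: cheapest edge leaving the tree is R1—R3 (6); add R1.
The 4th edge added is R2—R3.

R2-R3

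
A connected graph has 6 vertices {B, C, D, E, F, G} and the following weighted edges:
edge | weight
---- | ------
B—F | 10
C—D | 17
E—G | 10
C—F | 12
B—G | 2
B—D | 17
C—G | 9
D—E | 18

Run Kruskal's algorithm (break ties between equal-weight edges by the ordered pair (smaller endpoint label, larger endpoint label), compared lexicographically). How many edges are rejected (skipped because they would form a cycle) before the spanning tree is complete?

1

Kruskal: consider edges lightest-first.
B—G (2): add. Components now {B,G} {C} {D} {E} {F}
C—G (9): add. Components now {B,C,G} {D} {E} {F}
B—F (10): add. Components now {B,C,F,G} {D} {E}
E—G (10): add. Components now {B,C,E,F,G} {D}
C—F (12): skip — C and F already connected.
B—D (17): add. Components now {B,C,D,E,F,G}
Edges rejected before the tree was complete: 1.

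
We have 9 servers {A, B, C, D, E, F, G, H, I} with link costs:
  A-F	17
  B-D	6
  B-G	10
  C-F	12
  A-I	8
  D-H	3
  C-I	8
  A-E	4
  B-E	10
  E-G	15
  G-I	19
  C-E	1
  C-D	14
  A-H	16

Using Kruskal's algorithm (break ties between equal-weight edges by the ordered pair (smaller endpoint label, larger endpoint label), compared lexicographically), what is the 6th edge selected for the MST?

B-E

Sort edges by weight, then run Kruskal:
C-E (1): add — endpoints in different components.
D-H (3): add — endpoints in different components.
A-E (4): add — endpoints in different components.
B-D (6): add — endpoints in different components.
A-I (8): add — endpoints in different components.
C-I (8): skip — C and I already connected.
B-E (10): add — endpoints in different components.
B-G (10): add — endpoints in different components.
C-F (12): add — endpoints in different components.
The 6th edge added is B-E.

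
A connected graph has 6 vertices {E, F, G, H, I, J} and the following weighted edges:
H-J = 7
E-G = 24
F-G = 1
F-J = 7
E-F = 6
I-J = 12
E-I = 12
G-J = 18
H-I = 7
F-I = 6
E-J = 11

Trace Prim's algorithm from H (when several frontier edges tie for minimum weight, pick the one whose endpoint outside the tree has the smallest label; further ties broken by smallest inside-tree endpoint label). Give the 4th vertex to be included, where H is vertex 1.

Prim, starting at H.
Step 1: cheapest edge leaving the tree is H-I (7); add I.
Step 2: cheapest edge leaving the tree is F-I (6); add F.
Step 3: cheapest edge leaving the tree is F-G (1); add G.
Step 4: cheapest edge leaving the tree is E-F (6); add E.
Step 5: cheapest edge leaving the tree is F-J (7); add J.
Vertex order: H, I, F, G, E, J. The 4th vertex is G.

G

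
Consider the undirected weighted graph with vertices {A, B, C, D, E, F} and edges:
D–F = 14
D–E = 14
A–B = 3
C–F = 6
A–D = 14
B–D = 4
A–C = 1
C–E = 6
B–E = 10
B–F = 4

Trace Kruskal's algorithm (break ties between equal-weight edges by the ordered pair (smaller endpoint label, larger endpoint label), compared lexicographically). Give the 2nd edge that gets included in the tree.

A-B

Kruskal: consider edges lightest-first.
A–C (1): add. Components now {A,C} {B} {D} {E} {F}
A–B (3): add. Components now {A,B,C} {D} {E} {F}
B–D (4): add. Components now {A,B,C,D} {E} {F}
B–F (4): add. Components now {A,B,C,D,F} {E}
C–E (6): add. Components now {A,B,C,D,E,F}
The 2nd edge added is A–B.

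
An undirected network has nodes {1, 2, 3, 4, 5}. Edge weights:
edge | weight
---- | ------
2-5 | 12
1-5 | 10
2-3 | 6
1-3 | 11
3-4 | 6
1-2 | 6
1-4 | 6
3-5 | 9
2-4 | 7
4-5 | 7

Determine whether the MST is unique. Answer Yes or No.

No

Sort edges by weight, then run Kruskal:
1-2 (6): add — endpoints in different components.
1-4 (6): add — endpoints in different components.
2-3 (6): add — endpoints in different components.
3-4 (6): skip — 3 and 4 already connected.
2-4 (7): skip — 2 and 4 already connected.
4-5 (7): add — endpoints in different components.
Non-tree edge 3-4 has weight 6, equal to the heaviest edge on its tree cycle — swapping gives another MST of the same weight. Not unique.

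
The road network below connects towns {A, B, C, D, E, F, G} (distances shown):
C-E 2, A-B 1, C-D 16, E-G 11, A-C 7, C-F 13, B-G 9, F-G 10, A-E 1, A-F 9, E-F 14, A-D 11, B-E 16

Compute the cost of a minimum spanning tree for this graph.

33

Prim, starting at A.
Step 1: frontier [A-B 1, A-E 1, A-C 7, A-F 9, A-D 11] → take A-B (1); add B.
Step 2: frontier [A-E 1, A-C 7, A-F 9, A-D 11, B-G 9, B-E 16] → take A-E (1); add E.
Step 3: frontier [A-C 7, A-F 9, A-D 11, B-G 9, C-E 2, E-G 11, E-F 14] → take C-E (2); add C.
Step 4: frontier [A-F 9, A-D 11, B-G 9, C-F 13, C-D 16, E-G 11, E-F 14] → take A-F (9); add F.
Step 5: frontier [A-D 11, B-G 9, C-D 16, E-G 11, F-G 10] → take B-G (9); add G.
Step 6: frontier [A-D 11, C-D 16] → take A-D (11); add D.
MST edges: A-B, A-E, C-E, A-F, B-G, A-D; total weight 1+1+2+9+9+11 = 33.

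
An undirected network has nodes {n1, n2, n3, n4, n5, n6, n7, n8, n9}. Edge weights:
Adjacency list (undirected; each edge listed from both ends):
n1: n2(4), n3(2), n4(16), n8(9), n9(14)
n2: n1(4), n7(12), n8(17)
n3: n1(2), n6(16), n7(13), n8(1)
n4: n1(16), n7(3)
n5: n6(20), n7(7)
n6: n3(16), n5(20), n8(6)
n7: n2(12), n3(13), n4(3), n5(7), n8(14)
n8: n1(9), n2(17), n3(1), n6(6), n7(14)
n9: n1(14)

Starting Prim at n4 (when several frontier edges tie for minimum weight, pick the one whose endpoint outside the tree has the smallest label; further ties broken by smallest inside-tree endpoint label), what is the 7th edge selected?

n6-n8

Prim, starting at n4.
Step 1: cheapest edge leaving the tree is n4-n7 (3); add n7.
Step 2: cheapest edge leaving the tree is n5-n7 (7); add n5.
Step 3: cheapest edge leaving the tree is n2-n7 (12); add n2.
Step 4: cheapest edge leaving the tree is n1-n2 (4); add n1.
Step 5: cheapest edge leaving the tree is n1-n3 (2); add n3.
Step 6: cheapest edge leaving the tree is n3-n8 (1); add n8.
Step 7: cheapest edge leaving the tree is n6-n8 (6); add n6.
Step 8: cheapest edge leaving the tree is n1-n9 (14); add n9.
The 7th edge added is n6-n8.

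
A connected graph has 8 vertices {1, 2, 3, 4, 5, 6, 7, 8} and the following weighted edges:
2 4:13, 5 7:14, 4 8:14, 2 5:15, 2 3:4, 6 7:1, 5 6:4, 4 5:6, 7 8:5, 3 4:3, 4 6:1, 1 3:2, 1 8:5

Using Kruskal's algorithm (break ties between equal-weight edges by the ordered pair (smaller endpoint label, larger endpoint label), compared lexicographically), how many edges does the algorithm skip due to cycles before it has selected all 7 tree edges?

Sort edges by weight, then run Kruskal:
4 6 (1): add — endpoints in different components.
6 7 (1): add — endpoints in different components.
1 3 (2): add — endpoints in different components.
3 4 (3): add — endpoints in different components.
2 3 (4): add — endpoints in different components.
5 6 (4): add — endpoints in different components.
1 8 (5): add — endpoints in different components.
Edges rejected before the tree was complete: 0.

0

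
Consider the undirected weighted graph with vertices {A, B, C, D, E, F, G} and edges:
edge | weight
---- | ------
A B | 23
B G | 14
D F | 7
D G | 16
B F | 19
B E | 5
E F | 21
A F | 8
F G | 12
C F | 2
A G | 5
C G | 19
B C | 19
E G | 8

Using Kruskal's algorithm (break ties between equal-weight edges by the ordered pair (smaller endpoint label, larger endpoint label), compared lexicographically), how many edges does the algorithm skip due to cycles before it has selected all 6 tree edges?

0

Kruskal: consider edges lightest-first.
C F (2): add. Components now {A} {B} {C,F} {D} {E} {G}
A G (5): add. Components now {A,G} {B} {C,F} {D} {E}
B E (5): add. Components now {A,G} {B,E} {C,F} {D}
D F (7): add. Components now {A,G} {B,E} {C,D,F}
A F (8): add. Components now {A,C,D,F,G} {B,E}
E G (8): add. Components now {A,B,C,D,E,F,G}
Edges rejected before the tree was complete: 0.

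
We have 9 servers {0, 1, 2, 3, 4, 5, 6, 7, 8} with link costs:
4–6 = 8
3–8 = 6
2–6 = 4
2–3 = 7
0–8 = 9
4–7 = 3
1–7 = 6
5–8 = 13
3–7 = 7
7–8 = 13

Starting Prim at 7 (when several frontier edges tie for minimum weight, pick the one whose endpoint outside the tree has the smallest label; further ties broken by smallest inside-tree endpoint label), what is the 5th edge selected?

2-3

Prim, starting at 7.
Step 1: frontier [4–7 3, 1–7 6, 3–7 7, 7–8 13] → take 4–7 (3); add 4.
Step 2: frontier [4–6 8, 1–7 6, 3–7 7, 7–8 13] → take 1–7 (6); add 1.
Step 3: frontier [4–6 8, 3–7 7, 7–8 13] → take 3–7 (7); add 3.
Step 4: frontier [3–8 6, 2–3 7, 4–6 8, 7–8 13] → take 3–8 (6); add 8.
Step 5: frontier [2–3 7, 4–6 8, 0–8 9, 5–8 13] → take 2–3 (7); add 2.
Step 6: frontier [2–6 4, 4–6 8, 0–8 9, 5–8 13] → take 2–6 (4); add 6.
Step 7: frontier [0–8 9, 5–8 13] → take 0–8 (9); add 0.
Step 8: frontier [5–8 13] → take 5–8 (13); add 5.
The 5th edge added is 2–3.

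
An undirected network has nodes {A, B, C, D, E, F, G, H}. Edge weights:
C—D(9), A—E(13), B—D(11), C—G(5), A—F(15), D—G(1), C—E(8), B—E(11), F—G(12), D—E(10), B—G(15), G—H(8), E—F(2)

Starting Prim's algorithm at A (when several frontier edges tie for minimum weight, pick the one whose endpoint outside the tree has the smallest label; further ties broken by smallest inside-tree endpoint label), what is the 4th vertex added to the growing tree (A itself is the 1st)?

C

Prim, starting at A.
Step 1: frontier [A—E 13, A—F 15] → take A—E (13); add E.
Step 2: frontier [A—F 15, E—F 2, C—E 8, D—E 10, B—E 11] → take E—F (2); add F.
Step 3: frontier [C—E 8, D—E 10, B—E 11, F—G 12] → take C—E (8); add C.
Step 4: frontier [C—G 5, C—D 9, D—E 10, B—E 11, F—G 12] → take C—G (5); add G.
Step 5: frontier [C—D 9, D—E 10, B—E 11, D—G 1, G—H 8, B—G 15] → take D—G (1); add D.
Step 6: frontier [B—D 11, B—E 11, G—H 8, B—G 15] → take G—H (8); add H.
Step 7: frontier [B—D 11, B—E 11, B—G 15] → take B—D (11); add B.
Vertex order: A, E, F, C, G, D, H, B. The 4th vertex is C.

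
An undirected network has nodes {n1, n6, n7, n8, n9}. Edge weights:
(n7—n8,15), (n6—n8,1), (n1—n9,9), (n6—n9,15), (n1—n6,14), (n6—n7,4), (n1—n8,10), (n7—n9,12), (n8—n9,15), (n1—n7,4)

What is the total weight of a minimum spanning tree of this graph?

18

Sort edges by weight, then run Kruskal:
n6—n8 (1): add. Components now {n6,n8} {n1} {n9} {n7}
n1—n7 (4): add. Components now {n6,n8} {n1,n7} {n9}
n6—n7 (4): add. Components now {n1,n6,n7,n8} {n9}
n1—n9 (9): add. Components now {n1,n6,n7,n8,n9}
MST edges: n6—n8, n1—n7, n6—n7, n1—n9; total weight 1+4+4+9 = 18.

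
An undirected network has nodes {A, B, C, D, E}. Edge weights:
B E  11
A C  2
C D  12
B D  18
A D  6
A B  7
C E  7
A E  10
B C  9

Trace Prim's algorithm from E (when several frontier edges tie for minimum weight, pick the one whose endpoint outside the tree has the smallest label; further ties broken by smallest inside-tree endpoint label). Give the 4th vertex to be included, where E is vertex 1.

D

Prim's algorithm from E:
Step 1: cheapest edge leaving the tree is C E (7); add C.
Step 2: cheapest edge leaving the tree is A C (2); add A.
Step 3: cheapest edge leaving the tree is A D (6); add D.
Step 4: cheapest edge leaving the tree is A B (7); add B.
Vertex order: E, C, A, D, B. The 4th vertex is D.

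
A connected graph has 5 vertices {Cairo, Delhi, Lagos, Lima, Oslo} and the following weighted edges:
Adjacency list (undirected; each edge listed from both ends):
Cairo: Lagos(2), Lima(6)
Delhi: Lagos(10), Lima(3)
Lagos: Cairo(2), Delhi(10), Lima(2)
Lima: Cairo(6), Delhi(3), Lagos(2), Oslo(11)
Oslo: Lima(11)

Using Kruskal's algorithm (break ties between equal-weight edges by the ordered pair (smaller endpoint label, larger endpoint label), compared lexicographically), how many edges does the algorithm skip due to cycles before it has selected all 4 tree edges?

Kruskal's algorithm — process edges by increasing weight (ties by edge label):
Cairo-Lagos (2): add. Components now {Delhi} {Cairo,Lagos} {Lima} {Oslo}
Lagos-Lima (2): add. Components now {Delhi} {Cairo,Lagos,Lima} {Oslo}
Delhi-Lima (3): add. Components now {Cairo,Delhi,Lagos,Lima} {Oslo}
Cairo-Lima (6): skip — Lima and Cairo already connected.
Delhi-Lagos (10): skip — Delhi and Lagos already connected.
Lima-Oslo (11): add. Components now {Cairo,Delhi,Lagos,Lima,Oslo}
Edges rejected before the tree was complete: 2.

2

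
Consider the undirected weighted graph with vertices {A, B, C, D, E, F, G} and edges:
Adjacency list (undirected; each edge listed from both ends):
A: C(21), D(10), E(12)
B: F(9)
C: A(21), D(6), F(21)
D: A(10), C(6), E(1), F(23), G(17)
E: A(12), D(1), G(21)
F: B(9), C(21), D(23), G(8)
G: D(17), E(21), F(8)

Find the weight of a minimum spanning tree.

Kruskal's algorithm — process edges by increasing weight (ties by edge label):
D–E (1): add. Components now {A} {B} {C} {D,E} {F} {G}
C–D (6): add. Components now {A} {B} {C,D,E} {F} {G}
F–G (8): add. Components now {A} {B} {C,D,E} {F,G}
B–F (9): add. Components now {A} {B,F,G} {C,D,E}
A–D (10): add. Components now {A,C,D,E} {B,F,G}
A–E (12): skip — A and E already connected.
D–G (17): add. Components now {A,B,C,D,E,F,G}
MST edges: D–E, C–D, F–G, B–F, A–D, D–G; total weight 1+6+8+9+10+17 = 51.

51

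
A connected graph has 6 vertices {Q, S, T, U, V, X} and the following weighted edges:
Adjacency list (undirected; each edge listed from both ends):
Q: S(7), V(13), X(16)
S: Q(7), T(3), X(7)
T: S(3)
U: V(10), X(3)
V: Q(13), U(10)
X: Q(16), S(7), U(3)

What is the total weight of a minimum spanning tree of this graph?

Kruskal: consider edges lightest-first.
S—T (3): add — endpoints in different components.
U—X (3): add — endpoints in different components.
Q—S (7): add — endpoints in different components.
S—X (7): add — endpoints in different components.
U—V (10): add — endpoints in different components.
MST edges: S—T, U—X, Q—S, S—X, U—V; total weight 3+3+7+7+10 = 30.

30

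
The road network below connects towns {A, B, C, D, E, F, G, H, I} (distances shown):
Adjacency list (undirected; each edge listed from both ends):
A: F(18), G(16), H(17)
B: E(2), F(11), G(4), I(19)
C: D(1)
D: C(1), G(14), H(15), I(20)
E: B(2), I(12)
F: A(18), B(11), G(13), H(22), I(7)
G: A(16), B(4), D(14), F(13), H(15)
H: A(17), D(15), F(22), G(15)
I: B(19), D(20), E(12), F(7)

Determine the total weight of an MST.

Prim's algorithm from E:
Step 1: cheapest edge leaving the tree is B—E (2); add B.
Step 2: cheapest edge leaving the tree is B—G (4); add G.
Step 3: cheapest edge leaving the tree is B—F (11); add F.
Step 4: cheapest edge leaving the tree is F—I (7); add I.
Step 5: cheapest edge leaving the tree is D—G (14); add D.
Step 6: cheapest edge leaving the tree is C—D (1); add C.
Step 7: cheapest edge leaving the tree is D—H (15); add H.
Step 8: cheapest edge leaving the tree is A—G (16); add A.
MST edges: B—E, B—G, B—F, F—I, D—G, C—D, D—H, A—G; total weight 2+4+11+7+14+1+15+16 = 70.

70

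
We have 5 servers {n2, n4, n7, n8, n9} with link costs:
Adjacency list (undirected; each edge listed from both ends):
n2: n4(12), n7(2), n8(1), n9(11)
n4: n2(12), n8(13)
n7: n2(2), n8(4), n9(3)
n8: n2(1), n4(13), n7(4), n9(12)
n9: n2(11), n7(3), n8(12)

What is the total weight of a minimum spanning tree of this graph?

18

Kruskal's algorithm — process edges by increasing weight (ties by edge label):
n2 n8 (1): add — endpoints in different components.
n2 n7 (2): add — endpoints in different components.
n7 n9 (3): add — endpoints in different components.
n7 n8 (4): skip — n8 and n7 already connected.
n2 n9 (11): skip — n9 and n2 already connected.
n2 n4 (12): add — endpoints in different components.
MST edges: n2 n8, n2 n7, n7 n9, n2 n4; total weight 1+2+3+12 = 18.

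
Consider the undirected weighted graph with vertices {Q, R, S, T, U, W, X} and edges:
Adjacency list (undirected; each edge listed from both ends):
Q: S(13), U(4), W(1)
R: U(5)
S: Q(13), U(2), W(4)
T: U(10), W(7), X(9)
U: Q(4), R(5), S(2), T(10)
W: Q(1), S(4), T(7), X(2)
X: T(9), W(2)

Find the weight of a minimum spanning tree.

Kruskal's algorithm — process edges by increasing weight (ties by edge label):
Q-W (1): add. Components now {S} {Q,W} {X} {T} {U} {R}
S-U (2): add. Components now {S,U} {Q,W} {X} {T} {R}
W-X (2): add. Components now {S,U} {Q,W,X} {T} {R}
Q-U (4): add. Components now {Q,S,U,W,X} {T} {R}
S-W (4): skip — S and W already connected.
R-U (5): add. Components now {Q,R,S,U,W,X} {T}
T-W (7): add. Components now {Q,R,S,T,U,W,X}
MST edges: Q-W, S-U, W-X, Q-U, R-U, T-W; total weight 1+2+2+4+5+7 = 21.

21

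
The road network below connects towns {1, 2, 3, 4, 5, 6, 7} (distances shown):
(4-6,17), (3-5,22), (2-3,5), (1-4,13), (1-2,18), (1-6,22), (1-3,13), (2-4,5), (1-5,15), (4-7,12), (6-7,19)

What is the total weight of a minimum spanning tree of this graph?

Kruskal: consider edges lightest-first.
2-3 (5): add — endpoints in different components.
2-4 (5): add — endpoints in different components.
4-7 (12): add — endpoints in different components.
1-3 (13): add — endpoints in different components.
1-4 (13): skip — 1 and 4 already connected.
1-5 (15): add — endpoints in different components.
4-6 (17): add — endpoints in different components.
MST edges: 2-3, 2-4, 4-7, 1-3, 1-5, 4-6; total weight 5+5+12+13+15+17 = 67.

67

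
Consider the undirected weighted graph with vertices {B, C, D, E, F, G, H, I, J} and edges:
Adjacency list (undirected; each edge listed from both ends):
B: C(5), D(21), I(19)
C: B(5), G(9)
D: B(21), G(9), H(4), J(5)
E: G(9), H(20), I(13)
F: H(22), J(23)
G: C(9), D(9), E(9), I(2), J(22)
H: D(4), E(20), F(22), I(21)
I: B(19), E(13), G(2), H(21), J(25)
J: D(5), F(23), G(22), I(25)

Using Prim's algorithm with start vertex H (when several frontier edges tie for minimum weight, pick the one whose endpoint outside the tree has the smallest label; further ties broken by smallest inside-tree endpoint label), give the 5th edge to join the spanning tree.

C-G

Prim, starting at H.
Step 1: cheapest edge leaving the tree is D H (4); add D.
Step 2: cheapest edge leaving the tree is D J (5); add J.
Step 3: cheapest edge leaving the tree is D G (9); add G.
Step 4: cheapest edge leaving the tree is G I (2); add I.
Step 5: cheapest edge leaving the tree is C G (9); add C.
Step 6: cheapest edge leaving the tree is B C (5); add B.
Step 7: cheapest edge leaving the tree is E G (9); add E.
Step 8: cheapest edge leaving the tree is F H (22); add F.
The 5th edge added is C G.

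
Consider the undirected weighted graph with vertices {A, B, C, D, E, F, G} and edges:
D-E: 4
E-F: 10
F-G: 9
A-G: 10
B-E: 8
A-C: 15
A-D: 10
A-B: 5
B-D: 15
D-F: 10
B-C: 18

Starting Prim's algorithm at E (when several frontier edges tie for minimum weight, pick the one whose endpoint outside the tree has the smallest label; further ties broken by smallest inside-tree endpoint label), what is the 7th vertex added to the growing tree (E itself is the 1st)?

C

Grow the tree from E using Prim:
Step 1: cheapest edge leaving the tree is D-E (4); add D.
Step 2: cheapest edge leaving the tree is B-E (8); add B.
Step 3: cheapest edge leaving the tree is A-B (5); add A.
Step 4: cheapest edge leaving the tree is D-F (10); add F.
Step 5: cheapest edge leaving the tree is F-G (9); add G.
Step 6: cheapest edge leaving the tree is A-C (15); add C.
Vertex order: E, D, B, A, F, G, C. The 7th vertex is C.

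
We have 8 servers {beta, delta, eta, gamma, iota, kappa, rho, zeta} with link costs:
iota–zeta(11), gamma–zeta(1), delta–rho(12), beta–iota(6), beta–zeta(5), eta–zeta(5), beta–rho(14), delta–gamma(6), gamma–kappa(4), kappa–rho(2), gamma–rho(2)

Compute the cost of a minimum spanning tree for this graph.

27

Prim's algorithm from delta:
Step 1: cheapest edge leaving the tree is delta–gamma (6); add gamma.
Step 2: cheapest edge leaving the tree is gamma–zeta (1); add zeta.
Step 3: cheapest edge leaving the tree is gamma–rho (2); add rho.
Step 4: cheapest edge leaving the tree is kappa–rho (2); add kappa.
Step 5: cheapest edge leaving the tree is beta–zeta (5); add beta.
Step 6: cheapest edge leaving the tree is eta–zeta (5); add eta.
Step 7: cheapest edge leaving the tree is beta–iota (6); add iota.
MST edges: delta–gamma, gamma–zeta, gamma–rho, kappa–rho, beta–zeta, eta–zeta, beta–iota; total weight 6+1+2+2+5+5+6 = 27.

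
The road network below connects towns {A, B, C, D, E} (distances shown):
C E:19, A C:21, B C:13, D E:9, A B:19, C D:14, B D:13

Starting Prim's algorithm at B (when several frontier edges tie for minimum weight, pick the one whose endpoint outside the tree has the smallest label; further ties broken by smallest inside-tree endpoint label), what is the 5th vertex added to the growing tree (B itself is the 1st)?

Prim's algorithm from B:
Step 1: frontier [B C 13, B D 13, A B 19] → take B C (13); add C.
Step 2: frontier [B D 13, A B 19, C D 14, C E 19, A C 21] → take B D (13); add D.
Step 3: frontier [A B 19, C E 19, A C 21, D E 9] → take D E (9); add E.
Step 4: frontier [A B 19, A C 21] → take A B (19); add A.
Vertex order: B, C, D, E, A. The 5th vertex is A.

A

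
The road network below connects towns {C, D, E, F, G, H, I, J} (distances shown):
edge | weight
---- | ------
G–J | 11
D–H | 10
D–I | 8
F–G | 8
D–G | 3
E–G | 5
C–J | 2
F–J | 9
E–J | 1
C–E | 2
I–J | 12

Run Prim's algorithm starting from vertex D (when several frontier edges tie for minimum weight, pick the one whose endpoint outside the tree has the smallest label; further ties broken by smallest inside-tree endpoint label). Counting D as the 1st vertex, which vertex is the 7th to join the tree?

Grow the tree from D using Prim:
Step 1: frontier [D–G 3, D–I 8, D–H 10] → take D–G (3); add G.
Step 2: frontier [D–I 8, D–H 10, E–G 5, F–G 8, G–J 11] → take E–G (5); add E.
Step 3: frontier [D–I 8, D–H 10, E–J 1, C–E 2, F–G 8, G–J 11] → take E–J (1); add J.
Step 4: frontier [D–I 8, D–H 10, C–E 2, F–G 8, C–J 2, F–J 9, I–J 12] → take C–E (2); add C.
Step 5: frontier [D–I 8, D–H 10, F–G 8, F–J 9, I–J 12] → take F–G (8); add F.
Step 6: frontier [D–I 8, D–H 10, I–J 12] → take D–I (8); add I.
Step 7: frontier [D–H 10] → take D–H (10); add H.
Vertex order: D, G, E, J, C, F, I, H. The 7th vertex is I.

I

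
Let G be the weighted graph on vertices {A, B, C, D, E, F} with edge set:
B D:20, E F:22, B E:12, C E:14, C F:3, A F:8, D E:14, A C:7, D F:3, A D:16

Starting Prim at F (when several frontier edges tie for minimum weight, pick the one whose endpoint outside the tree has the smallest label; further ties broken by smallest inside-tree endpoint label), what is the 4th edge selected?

C-E

Grow the tree from F using Prim:
Step 1: cheapest edge leaving the tree is C F (3); add C.
Step 2: cheapest edge leaving the tree is D F (3); add D.
Step 3: cheapest edge leaving the tree is A C (7); add A.
Step 4: cheapest edge leaving the tree is C E (14); add E.
Step 5: cheapest edge leaving the tree is B E (12); add B.
The 4th edge added is C E.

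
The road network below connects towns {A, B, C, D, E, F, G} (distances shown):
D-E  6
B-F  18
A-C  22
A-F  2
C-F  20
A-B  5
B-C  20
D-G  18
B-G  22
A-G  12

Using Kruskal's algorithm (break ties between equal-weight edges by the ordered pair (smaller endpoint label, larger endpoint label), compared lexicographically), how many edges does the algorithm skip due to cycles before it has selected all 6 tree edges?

Kruskal: consider edges lightest-first.
A-F (2): add — endpoints in different components.
A-B (5): add — endpoints in different components.
D-E (6): add — endpoints in different components.
A-G (12): add — endpoints in different components.
B-F (18): skip — B and F already connected.
D-G (18): add — endpoints in different components.
B-C (20): add — endpoints in different components.
Edges rejected before the tree was complete: 1.

1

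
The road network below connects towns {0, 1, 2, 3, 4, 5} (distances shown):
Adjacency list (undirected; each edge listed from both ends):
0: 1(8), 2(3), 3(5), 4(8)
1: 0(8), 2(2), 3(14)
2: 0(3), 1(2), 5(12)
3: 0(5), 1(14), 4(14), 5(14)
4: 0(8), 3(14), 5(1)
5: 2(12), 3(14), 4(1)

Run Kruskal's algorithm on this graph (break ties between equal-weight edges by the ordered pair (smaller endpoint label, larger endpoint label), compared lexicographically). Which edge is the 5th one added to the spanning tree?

Kruskal: consider edges lightest-first.
4–5 (1): add. Components now {0} {1} {2} {3} {4,5}
1–2 (2): add. Components now {0} {1,2} {3} {4,5}
0–2 (3): add. Components now {0,1,2} {3} {4,5}
0–3 (5): add. Components now {0,1,2,3} {4,5}
0–1 (8): skip — 0 and 1 already connected.
0–4 (8): add. Components now {0,1,2,3,4,5}
The 5th edge added is 0–4.

0-4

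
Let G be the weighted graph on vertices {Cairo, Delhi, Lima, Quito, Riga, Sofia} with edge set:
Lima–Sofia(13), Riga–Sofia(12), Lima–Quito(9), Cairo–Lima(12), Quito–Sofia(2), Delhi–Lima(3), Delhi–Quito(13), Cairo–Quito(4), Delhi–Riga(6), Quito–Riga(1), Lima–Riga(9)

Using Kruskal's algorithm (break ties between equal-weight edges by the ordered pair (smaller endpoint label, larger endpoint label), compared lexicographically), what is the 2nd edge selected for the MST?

Quito-Sofia

Sort edges by weight, then run Kruskal:
Quito–Riga (1): add — endpoints in different components.
Quito–Sofia (2): add — endpoints in different components.
Delhi–Lima (3): add — endpoints in different components.
Cairo–Quito (4): add — endpoints in different components.
Delhi–Riga (6): add — endpoints in different components.
The 2nd edge added is Quito–Sofia.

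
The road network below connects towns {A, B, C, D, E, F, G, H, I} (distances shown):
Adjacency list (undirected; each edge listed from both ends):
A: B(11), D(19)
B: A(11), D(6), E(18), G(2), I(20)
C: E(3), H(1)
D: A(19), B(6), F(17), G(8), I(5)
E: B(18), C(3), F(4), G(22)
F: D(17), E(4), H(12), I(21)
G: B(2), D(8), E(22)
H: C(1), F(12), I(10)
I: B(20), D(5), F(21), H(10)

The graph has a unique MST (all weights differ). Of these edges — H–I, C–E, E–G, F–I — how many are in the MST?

Kruskal: consider edges lightest-first.
C–H (1): add — endpoints in different components.
B–G (2): add — endpoints in different components.
C–E (3): add — endpoints in different components.
E–F (4): add — endpoints in different components.
D–I (5): add — endpoints in different components.
B–D (6): add — endpoints in different components.
D–G (8): skip — D and G already connected.
H–I (10): add — endpoints in different components.
A–B (11): add — endpoints in different components.
MST edge set: {C–H, B–G, C–E, E–F, D–I, B–D, H–I, A–B}.
Of the listed edges, {H–I, C–E} are in the MST → 2.

2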